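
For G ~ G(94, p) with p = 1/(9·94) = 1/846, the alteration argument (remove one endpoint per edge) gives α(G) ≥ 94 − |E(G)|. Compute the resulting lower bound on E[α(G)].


E[|E(G)|] = C(94, 2)·p = 4371 · (1/846) = 31/6.
E[α(G)] ≥ n − E[|E(G)|] = 94 − 31/6 = 533/6.
Numerically: ≈ 88.8333.
(This is only a lower bound; the true E[α(G)] may be larger.)

E[α(G)] ≥ 533/6 ≈ 88.8333.


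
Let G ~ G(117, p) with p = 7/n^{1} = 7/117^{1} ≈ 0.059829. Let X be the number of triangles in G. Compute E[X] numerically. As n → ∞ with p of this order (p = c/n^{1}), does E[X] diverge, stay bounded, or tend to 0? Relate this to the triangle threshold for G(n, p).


Number of potential triangles: C(117, 3) = 260130.
Each occurs with probability p³ ≈ (0.059829)³ ≈ 2.1415910e-04.
By linearity: E[X] = C(117, 3)·p³ ≈ 260130 · 2.1415910e-04 ≈ 55.70921.
Here α = 1, so p = 7/n is exactly at the triangle threshold p ~ 1/n. Asymptotically E[X] → c³/6 = 7³/6 = 343/6 ≈ 57.16667, a bounded constant. In this regime the triangle count is asymptotically Poisson(c³/6).

E[X] ≈ 55.70921; in regime p = Θ(1/n^{1}) E[X] stays bounded (at the triangle threshold p ~ 1/n).


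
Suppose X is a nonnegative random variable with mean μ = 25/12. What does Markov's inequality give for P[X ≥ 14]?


μ = E[X] = 25/12, a = 14.
Markov: P[X ≥ 14] ≤ μ/a = (25/12)/14 = 25/168.
Numerically: ≈ 0.1488.
(Since a = 14 > μ = 2.0833, the bound 25/168 is < 1 and informative.)

P[X ≥ 14] ≤ 25/168 ≈ 0.1488.


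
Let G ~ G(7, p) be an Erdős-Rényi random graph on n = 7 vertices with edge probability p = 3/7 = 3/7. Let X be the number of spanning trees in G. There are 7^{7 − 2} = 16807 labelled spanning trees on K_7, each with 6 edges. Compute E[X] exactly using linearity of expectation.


K_7 has 7^{7 − 2} = 16807 labelled spanning trees.
For each such spanning tree H, let X_H = 1 if all 6 edges of H are present in G. Then P[X_H = 1] = p^{6} = (3/7)^{6} = 729/117649.
Summing the indicators: E[X] = Σ_H E[X_H] = 16807 · p^{6} = 16807 · 729/117649 = 729/7.
Numerically: E[X] ≈ 104.143.

E[X] = 16807 · (3/7)^{6} = 729/7 ≈ 104.143.


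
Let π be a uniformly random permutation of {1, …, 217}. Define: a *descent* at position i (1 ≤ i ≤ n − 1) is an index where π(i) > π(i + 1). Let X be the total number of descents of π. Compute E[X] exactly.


Write X = Σ X_I over i = 1, …, 216, with X_I the indicator of one descent.
There are 216 indicators.
For each fixed i, the pair (π(i), π(i+1)) is a uniformly random ordered pair of distinct values from {1, …, 217}; by symmetry P[π(i) > π(i+1)] = 1/2.
By linearity: E[X] = 216 · (1/2) = (217 − 1) · (1/2) = 108 ≈ 108.000.

E[X] = 108 = 108.000.


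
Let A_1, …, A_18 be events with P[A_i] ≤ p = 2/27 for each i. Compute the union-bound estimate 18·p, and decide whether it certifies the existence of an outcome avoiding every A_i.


Union bound: P[∪_{i=1}^{18} A_i] ≤ Σ_i P[A_i] ≤ 18·p = 18·(2/27) = 4/3.
Numerically: 4/3 ≈ 1.3333.
Is 4/3 < 1? NO.
Since the bound 4/3 is ≥ 1, the union bound is uninformative here; it does NOT by itself certify existence.

18·p = 4/3 ≈ 1.3333; existence NOT certified by the union bound.


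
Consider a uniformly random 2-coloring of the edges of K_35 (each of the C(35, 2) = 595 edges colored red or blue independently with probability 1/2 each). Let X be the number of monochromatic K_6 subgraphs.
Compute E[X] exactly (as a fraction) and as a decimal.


Let X = Σ_S X_S over the C(35, 6) = 1623160 subsets S of size 6, where X_S = 1 if the K_6 on S is monochromatic.
For a fixed S, the K_6 on S has C(6, 2) = 15 edges. P[all 15 edges red] = (1/2)^15, and likewise for blue, so P[monochromatic] = 2·(1/2)^15 = 2^{1 − 15} = 1/16384.
By linearity of expectation: E[X] = C(35, 6) · 2^{1 − 15} = 1623160 · 1/16384 = 202895/2048.
Numerically: E[X] ≈ 99.06982.

E[X] = C(35,6)·2^(1−C(6,2)) = 202895/2048 ≈ 99.06982.


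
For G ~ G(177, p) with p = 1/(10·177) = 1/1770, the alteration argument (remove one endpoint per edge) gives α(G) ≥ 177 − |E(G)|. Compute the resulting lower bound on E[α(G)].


E[|E(G)|] = C(177, 2)·p = 15576 · (1/1770) = 44/5.
E[α(G)] ≥ n − E[|E(G)|] = 177 − 44/5 = 841/5.
Numerically: ≈ 168.200000.
(This is only a lower bound; the true E[α(G)] may be larger.)

E[α(G)] ≥ 841/5 ≈ 168.200000.


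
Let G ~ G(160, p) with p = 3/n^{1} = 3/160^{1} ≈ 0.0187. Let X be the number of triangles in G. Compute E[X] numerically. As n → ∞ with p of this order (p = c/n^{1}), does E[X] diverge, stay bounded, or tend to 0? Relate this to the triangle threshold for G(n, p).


Number of potential triangles: C(160, 3) = 669920.
Each occurs with probability p³ ≈ (0.0187)³ ≈ 6.59180e-06.
By linearity: E[X] = C(160, 3)·p³ ≈ 669920 · 6.59180e-06 ≈ 4.416.
Here α = 1, so p = 3/n is exactly at the triangle threshold p ~ 1/n. Asymptotically E[X] → c³/6 = 3³/6 = 9/2 ≈ 4.500, a bounded constant. In this regime the triangle count is asymptotically Poisson(c³/6).

E[X] ≈ 4.416; in regime p = Θ(1/n^{1}) E[X] stays bounded (at the triangle threshold p ~ 1/n).


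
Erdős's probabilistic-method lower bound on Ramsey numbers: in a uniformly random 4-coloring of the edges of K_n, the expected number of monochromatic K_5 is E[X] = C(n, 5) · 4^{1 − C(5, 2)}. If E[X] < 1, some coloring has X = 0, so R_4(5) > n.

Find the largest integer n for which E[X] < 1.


We need C(n, 5) · 4^{1 − 10} < 1, i.e. C(n, 5) < 4^{10 − 1} = 262144.
Check values of n near the boundary:
  n = 32: C(32, 5) = 201376; 201376 < 262144? YES
  n = 33: C(33, 5) = 237336; 237336 < 262144? YES
  n = 34: C(34, 5) = 278256; 278256 < 262144? NO
The largest n with C(n, 5) < 262144 is n = 33 (where E[X] = 29667/32768 ≈ 0.905365). Hence R_4(5) > 33, i.e. R_4(5) ≥ 34.

Largest n = 33; hence R_4(5) > 33.


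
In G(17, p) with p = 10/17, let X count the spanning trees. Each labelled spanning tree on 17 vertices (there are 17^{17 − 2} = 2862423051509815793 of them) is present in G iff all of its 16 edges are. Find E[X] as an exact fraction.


K_17 has 17^{17 − 2} = 2862423051509815793 labelled spanning trees.
For each such spanning tree H, let X_H = 1 if all 16 edges of H are present in G. Then P[X_H = 1] = p^{16} = (10/17)^{16} = 10000000000000000/48661191875666868481.
By linearity of expectation: E[X] = Σ_H E[X_H] = 2862423051509815793 · p^{16} = 2862423051509815793 · 10000000000000000/48661191875666868481 = 10000000000000000/17.
Numerically: E[X] ≈ 5.88e+14.

E[X] = 2862423051509815793 · (10/17)^{16} = 10000000000000000/17 ≈ 5.88e+14.


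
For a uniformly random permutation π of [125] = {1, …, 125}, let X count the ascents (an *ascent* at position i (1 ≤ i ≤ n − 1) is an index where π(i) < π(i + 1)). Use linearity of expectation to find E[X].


Write X = Σ X_I over i = 1, …, 124, with X_I the indicator of one ascent.
There are 124 indicators.
For each fixed i, the pair (π(i), π(i+1)) is a uniformly random ordered pair of distinct values from {1, …, 125}; by symmetry P[π(i) < π(i+1)] = 1/2.
By linearity: E[X] = 124 · (1/2) = (125 − 1) · (1/2) = 62 ≈ 62.00000.

E[X] = 62 = 62.00000.


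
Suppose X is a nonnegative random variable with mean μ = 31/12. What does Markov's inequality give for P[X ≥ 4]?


μ = E[X] = 31/12, a = 4.
Markov: P[X ≥ 4] ≤ μ/a = (31/12)/4 = 31/48.
Numerically: ≈ 0.64583.
(Since a = 4 > μ = 2.58333, the bound 31/48 is < 1 and informative.)

P[X ≥ 4] ≤ 31/48 ≈ 0.64583.


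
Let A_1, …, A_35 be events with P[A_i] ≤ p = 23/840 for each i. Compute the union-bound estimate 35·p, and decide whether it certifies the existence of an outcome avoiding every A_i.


Union bound: P[∪_{i=1}^{35} A_i] ≤ Σ_i P[A_i] ≤ 35·p = 35·(23/840) = 23/24.
Numerically: 23/24 ≈ 0.958333.
Is 23/24 < 1? YES.
Since P[∪ A_i] ≤ 23/24 < 1, the complement has P[∩ A_i^c] ≥ 1 − 23/24 = 1/24 > 0, so some outcome avoids every A_i.

35·p = 23/24 ≈ 0.958333; existence CERTIFIED by the union bound.


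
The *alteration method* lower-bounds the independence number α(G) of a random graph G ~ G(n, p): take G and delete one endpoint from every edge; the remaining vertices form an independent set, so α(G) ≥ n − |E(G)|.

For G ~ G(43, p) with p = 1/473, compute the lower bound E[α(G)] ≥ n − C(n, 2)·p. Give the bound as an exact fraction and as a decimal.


E[|E(G)|] = C(43, 2)·p = 903 · (1/473) = 21/11.
E[α(G)] ≥ n − E[|E(G)|] = 43 − 21/11 = 452/11.
Numerically: ≈ 41.091.
(This is only a lower bound; the true E[α(G)] may be larger.)

E[α(G)] ≥ 452/11 ≈ 41.091.


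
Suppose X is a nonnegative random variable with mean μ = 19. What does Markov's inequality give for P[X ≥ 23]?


μ = E[X] = 19, a = 23.
Markov: P[X ≥ 23] ≤ μ/a = (19)/23 = 19/23.
Numerically: ≈ 0.82609.
(Since a = 23 > μ = 19.00000, the bound 19/23 is < 1 and informative.)

P[X ≥ 23] ≤ 19/23 ≈ 0.82609.


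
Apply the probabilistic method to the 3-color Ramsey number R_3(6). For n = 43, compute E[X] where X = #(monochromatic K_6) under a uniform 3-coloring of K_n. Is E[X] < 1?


E[X] = C(43, 6) · 3^{1 − 15} = 6096454 · 3^{−14} = 6096454/4782969.
As a reduced fraction: E[X] = 6096454/4782969 ≈ 1.2746171.
Is E[X] < 1? NO.
Since E[X] ≥ 1, the first-moment bound is inconclusive at n = 43; it does NOT by itself certify R_3(6) > 43.

E[X] = 6096454/4782969 ≈ 1.2746171; E[X] ≥ 1; first-moment method inconclusive here.


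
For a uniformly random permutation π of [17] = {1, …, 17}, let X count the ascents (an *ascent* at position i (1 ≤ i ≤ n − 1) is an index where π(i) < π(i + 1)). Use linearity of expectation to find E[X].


Write X = Σ X_I over i = 1, …, 16, with X_I the indicator of one ascent.
There are 16 indicators.
For each fixed i, the pair (π(i), π(i+1)) is a uniformly random ordered pair of distinct values from {1, …, 17}; by symmetry P[π(i) < π(i+1)] = 1/2.
By linearity: E[X] = 16 · (1/2) = (17 − 1) · (1/2) = 8 ≈ 8.0000.

E[X] = 8 = 8.0000.


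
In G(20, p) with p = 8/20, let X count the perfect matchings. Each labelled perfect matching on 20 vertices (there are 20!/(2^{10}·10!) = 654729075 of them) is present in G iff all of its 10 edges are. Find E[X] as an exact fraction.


K_20 has 20!/(2^{10}·10!) = 654729075 labelled perfect matchings.
For each such perfect matching H, let X_H = 1 if all 10 edges of H are present in G. Then P[X_H = 1] = p^{10} = (2/5)^{10} = 1024/9765625.
Summing the indicators: E[X] = Σ_H E[X_H] = 654729075 · p^{10} = 654729075 · 1024/9765625 = 26817702912/390625.
Numerically: E[X] ≈ 68653.

E[X] = 654729075 · (2/5)^{10} = 26817702912/390625 ≈ 68653.


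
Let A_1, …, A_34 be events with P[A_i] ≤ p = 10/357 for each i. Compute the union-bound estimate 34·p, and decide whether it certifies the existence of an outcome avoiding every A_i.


Union bound: P[∪_{i=1}^{34} A_i] ≤ Σ_i P[A_i] ≤ 34·p = 34·(10/357) = 20/21.
Numerically: 20/21 ≈ 0.952.
Is 20/21 < 1? YES.
Since P[∪ A_i] ≤ 20/21 < 1, the complement has P[∩ A_i^c] ≥ 1 − 20/21 = 1/21 > 0, so some outcome avoids every A_i.

34·p = 20/21 ≈ 0.952; existence CERTIFIED by the union bound.


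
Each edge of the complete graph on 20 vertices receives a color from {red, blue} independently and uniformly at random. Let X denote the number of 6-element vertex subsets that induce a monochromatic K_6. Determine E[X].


Let X = Σ_S X_S over the C(20, 6) = 38760 subsets S of size 6, where X_S = 1 if the K_6 on S is monochromatic.
For a fixed S, the K_6 on S has C(6, 2) = 15 edges. P[all 15 edges red] = (1/2)^15, and likewise for blue, so P[monochromatic] = 2·(1/2)^15 = 2^{1 − 15} = 1/16384.
By linearity of expectation: E[X] = C(20, 6) · 2^{1 − 15} = 38760 · 1/16384 = 4845/2048.
Numerically: E[X] ≈ 2.3657.

E[X] = C(20,6)·2^(1−C(6,2)) = 4845/2048 ≈ 2.3657.


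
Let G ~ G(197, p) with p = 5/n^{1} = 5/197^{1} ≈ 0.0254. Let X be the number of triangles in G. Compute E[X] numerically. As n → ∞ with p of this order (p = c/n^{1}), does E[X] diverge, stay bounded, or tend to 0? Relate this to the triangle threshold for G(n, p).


Number of potential triangles: C(197, 3) = 1254890.
Each occurs with probability p³ ≈ (0.0254)³ ≈ 1.63498e-05.
By linearity: E[X] = C(197, 3)·p³ ≈ 1254890 · 1.63498e-05 ≈ 20.517.
Here α = 1, so p = 5/n is exactly at the triangle threshold p ~ 1/n. Asymptotically E[X] → c³/6 = 5³/6 = 125/6 ≈ 20.833, a bounded constant. In this regime the triangle count is asymptotically Poisson(c³/6).

E[X] ≈ 20.517; in regime p = Θ(1/n^{1}) E[X] stays bounded (at the triangle threshold p ~ 1/n).


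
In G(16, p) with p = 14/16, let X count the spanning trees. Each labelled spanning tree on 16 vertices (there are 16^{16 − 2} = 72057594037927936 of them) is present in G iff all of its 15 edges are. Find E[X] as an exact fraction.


K_16 has 16^{16 − 2} = 72057594037927936 labelled spanning trees.
For each such spanning tree H, let X_H = 1 if all 15 edges of H are present in G. Then P[X_H = 1] = p^{15} = (7/8)^{15} = 4747561509943/35184372088832.
By linearity: E[X] = Σ_H E[X_H] = 72057594037927936 · p^{15} = 72057594037927936 · 4747561509943/35184372088832 = 9723005972363264.
Numerically: E[X] ≈ 9.72301e+15.

E[X] = 72057594037927936 · (7/8)^{15} = 9723005972363264 ≈ 9.72301e+15.


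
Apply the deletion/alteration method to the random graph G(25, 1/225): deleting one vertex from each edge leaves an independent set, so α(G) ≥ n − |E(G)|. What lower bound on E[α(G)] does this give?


E[|E(G)|] = C(25, 2)·p = 300 · (1/225) = 4/3.
E[α(G)] ≥ n − E[|E(G)|] = 25 − 4/3 = 71/3.
Numerically: ≈ 23.6667.
(This is only a lower bound; the true E[α(G)] may be larger.)

E[α(G)] ≥ 71/3 ≈ 23.6667.


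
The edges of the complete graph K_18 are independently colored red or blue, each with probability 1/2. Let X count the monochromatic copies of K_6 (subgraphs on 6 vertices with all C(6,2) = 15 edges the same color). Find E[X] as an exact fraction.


Let X = Σ_S X_S over the C(18, 6) = 18564 subsets S of size 6, where X_S = 1 if the K_6 on S is monochromatic.
For a fixed S, the K_6 on S has C(6, 2) = 15 edges. P[all 15 edges red] = (1/2)^15, and likewise for blue, so P[monochromatic] = 2·(1/2)^15 = 2^{1 − 15} = 1/16384.
By linearity: E[X] = C(18, 6) · 2^{1 − 15} = 18564 · 1/16384 = 4641/4096.
Numerically: E[X] ≈ 1.133057.

E[X] = C(18,6)·2^(1−C(6,2)) = 4641/4096 ≈ 1.133057.


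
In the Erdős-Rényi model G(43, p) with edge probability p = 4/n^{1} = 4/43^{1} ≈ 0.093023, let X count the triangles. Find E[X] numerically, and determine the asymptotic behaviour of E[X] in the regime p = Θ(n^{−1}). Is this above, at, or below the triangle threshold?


Number of potential triangles: C(43, 3) = 12341.
Each occurs with probability p³ ≈ (0.093023)³ ≈ 8.0496057e-04.
By linearity: E[X] = C(43, 3)·p³ ≈ 12341 · 8.0496057e-04 ≈ 9.93402.
Here α = 1, so p = 4/n is exactly at the triangle threshold p ~ 1/n. Asymptotically E[X] → c³/6 = 4³/6 = 32/3 ≈ 10.66667, a bounded constant. In this regime the triangle count is asymptotically Poisson(c³/6).

E[X] ≈ 9.93402; in regime p = Θ(1/n^{1}) E[X] stays bounded (at the triangle threshold p ~ 1/n).


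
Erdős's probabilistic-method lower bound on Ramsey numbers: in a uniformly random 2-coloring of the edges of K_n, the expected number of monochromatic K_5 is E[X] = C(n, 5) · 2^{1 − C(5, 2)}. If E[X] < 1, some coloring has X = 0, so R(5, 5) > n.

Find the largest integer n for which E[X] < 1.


We need C(n, 5) · 2^{1 − 10} < 1, i.e. C(n, 5) < 2^{10 − 1} = 512.
Check values of n near the boundary:
  n = 7: C(7, 5) = 21; 21 < 512? YES
  n = 8: C(8, 5) = 56; 56 < 512? YES
  n = 9: C(9, 5) = 126; 126 < 512? YES
  n = 10: C(10, 5) = 252; 252 < 512? YES
  n = 11: C(11, 5) = 462; 462 < 512? YES
  n = 12: C(12, 5) = 792; 792 < 512? NO
The largest n with C(n, 5) < 512 is n = 11 (where E[X] = 231/256 ≈ 0.90234). Hence R(5, 5) > 11, i.e. R(5, 5) ≥ 12.

Largest n = 11; hence R(5, 5) > 11.


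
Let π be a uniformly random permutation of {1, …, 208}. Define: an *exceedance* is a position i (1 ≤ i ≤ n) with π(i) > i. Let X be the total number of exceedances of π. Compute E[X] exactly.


Write X = Σ_{i=1}^{208} X_i, where X_i = 1_{π(i) > i}.
For each fixed i, π(i) is uniform over {1, …, 208} (marginal of a uniform permutation), so P[π(i) > i] = (n − i)/n. Summing: Σ_{i=1}^{208} (n − i)/n = (0 + 1 + … + 207)/208 = 208(208 − 1)/(2·208) = (208 − 1)/2.
Hence E[X] = Σ_{i=1}^{208} (208 − i)/208 = 207/2 ≈ 103.500000.

E[X] = 207/2 = 103.500000.


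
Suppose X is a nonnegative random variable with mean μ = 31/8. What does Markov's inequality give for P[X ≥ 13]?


μ = E[X] = 31/8, a = 13.
Markov: P[X ≥ 13] ≤ μ/a = (31/8)/13 = 31/104.
Numerically: ≈ 0.29808.
(Since a = 13 > μ = 3.87500, the bound 31/104 is < 1 and informative.)

P[X ≥ 13] ≤ 31/104 ≈ 0.29808.


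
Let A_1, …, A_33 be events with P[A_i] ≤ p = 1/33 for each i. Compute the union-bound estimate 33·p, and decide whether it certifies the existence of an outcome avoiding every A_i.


Union bound: P[∪_{i=1}^{33} A_i] ≤ Σ_i P[A_i] ≤ 33·p = 33·(1/33) = 1.
Numerically: 1 ≈ 1.00000.
Is 1 < 1? NO.
Since the bound 1 is ≥ 1, the union bound is uninformative here; it does NOT by itself certify existence.

33·p = 1 ≈ 1.00000; existence NOT certified by the union bound.


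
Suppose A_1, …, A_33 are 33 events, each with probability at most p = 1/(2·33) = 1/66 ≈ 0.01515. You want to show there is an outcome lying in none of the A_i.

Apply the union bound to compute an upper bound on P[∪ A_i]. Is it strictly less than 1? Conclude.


Union bound: P[∪_{i=1}^{33} A_i] ≤ Σ_i P[A_i] ≤ 33·p = 33·(1/66) = 1/2.
Numerically: 1/2 ≈ 0.50000.
Is 1/2 < 1? YES.
Since P[∪ A_i] ≤ 1/2 < 1, the complement has P[∩ A_i^c] ≥ 1 − 1/2 = 1/2 > 0, so some outcome avoids every A_i.

33·p = 1/2 ≈ 0.50000; existence CERTIFIED by the union bound.


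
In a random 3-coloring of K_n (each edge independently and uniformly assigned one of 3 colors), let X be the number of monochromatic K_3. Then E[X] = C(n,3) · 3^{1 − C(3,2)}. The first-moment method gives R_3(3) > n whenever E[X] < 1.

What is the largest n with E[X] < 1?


We need C(n, 3) · 3^{1 − 3} < 1, i.e. C(n, 3) < 3^{3 − 1} = 9.
Check values of n near the boundary:
  n = 3: C(3, 3) = 1; 1 < 9? YES
  n = 4: C(4, 3) = 4; 4 < 9? YES
  n = 5: C(5, 3) = 10; 10 < 9? NO
  n = 6: C(6, 3) = 20; 20 < 9? NO
The largest n with C(n, 3) < 9 is n = 4 (where E[X] = 4/9 ≈ 0.444). Hence R_3(3) > 4, i.e. R_3(3) ≥ 5.

Largest n = 4; hence R_3(3) > 4.


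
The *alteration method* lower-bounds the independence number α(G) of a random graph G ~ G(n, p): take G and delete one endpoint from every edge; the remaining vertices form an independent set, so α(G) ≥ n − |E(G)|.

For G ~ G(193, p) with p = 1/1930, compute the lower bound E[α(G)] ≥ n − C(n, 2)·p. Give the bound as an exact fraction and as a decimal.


E[|E(G)|] = C(193, 2)·p = 18528 · (1/1930) = 48/5.
E[α(G)] ≥ n − E[|E(G)|] = 193 − 48/5 = 917/5.
Numerically: ≈ 183.400.
(This is only a lower bound; the true E[α(G)] may be larger.)

E[α(G)] ≥ 917/5 ≈ 183.400.


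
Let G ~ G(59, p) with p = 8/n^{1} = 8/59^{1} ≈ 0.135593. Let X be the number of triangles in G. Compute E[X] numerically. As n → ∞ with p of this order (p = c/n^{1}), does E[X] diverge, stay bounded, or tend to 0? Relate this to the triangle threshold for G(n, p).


Number of potential triangles: C(59, 3) = 32509.
Each occurs with probability p³ ≈ (0.135593)³ ≈ 2.49295205e-03.
By linearity: E[X] = C(59, 3)·p³ ≈ 32509 · 2.49295205e-03 ≈ 81.043378.
Here α = 1, so p = 8/n is exactly at the triangle threshold p ~ 1/n. Asymptotically E[X] → c³/6 = 8³/6 = 256/3 ≈ 85.333333, a bounded constant. In this regime the triangle count is asymptotically Poisson(c³/6).

E[X] ≈ 81.043378; in regime p = Θ(1/n^{1}) E[X] stays bounded (at the triangle threshold p ~ 1/n).


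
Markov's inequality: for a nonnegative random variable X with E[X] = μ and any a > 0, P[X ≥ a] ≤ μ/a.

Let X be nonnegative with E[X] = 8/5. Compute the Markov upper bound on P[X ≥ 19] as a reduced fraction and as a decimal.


μ = E[X] = 8/5, a = 19.
Markov: P[X ≥ 19] ≤ μ/a = (8/5)/19 = 8/95.
Numerically: ≈ 0.08421.
(Since a = 19 > μ = 1.60000, the bound 8/95 is < 1 and informative.)

P[X ≥ 19] ≤ 8/95 ≈ 0.08421.


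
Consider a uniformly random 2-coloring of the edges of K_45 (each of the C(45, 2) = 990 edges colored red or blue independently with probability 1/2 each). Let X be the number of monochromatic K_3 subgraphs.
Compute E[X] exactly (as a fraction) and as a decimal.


Let X = Σ_S X_S over the C(45, 3) = 14190 subsets S of size 3, where X_S = 1 if the K_3 on S is monochromatic.
For a fixed S, the K_3 on S has C(3, 2) = 3 edges. P[all 3 edges red] = (1/2)^3, and likewise for blue, so P[monochromatic] = 2·(1/2)^3 = 2^{1 − 3} = 1/4.
Summing: E[X] = C(45, 3) · 2^{1 − 3} = 14190 · 1/4 = 7095/2.
Numerically: E[X] ≈ 3547.50000.

E[X] = C(45,3)·2^(1−C(3,2)) = 7095/2 ≈ 3547.50000.


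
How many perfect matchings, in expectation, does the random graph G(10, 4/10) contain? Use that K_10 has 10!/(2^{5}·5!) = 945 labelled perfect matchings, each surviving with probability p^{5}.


K_10 has 10!/(2^{5}·5!) = 945 labelled perfect matchings.
For each such perfect matching H, let X_H = 1 if all 5 edges of H are present in G. Then P[X_H = 1] = p^{5} = (2/5)^{5} = 32/3125.
By linearity of expectation: E[X] = Σ_H E[X_H] = 945 · p^{5} = 945 · 32/3125 = 6048/625.
Numerically: E[X] ≈ 9.68.

E[X] = 945 · (2/5)^{5} = 6048/625 ≈ 9.68.


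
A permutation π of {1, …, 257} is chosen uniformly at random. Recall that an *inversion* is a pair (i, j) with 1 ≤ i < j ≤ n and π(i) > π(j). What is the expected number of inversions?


Write X = Σ X_I over the C(257, 2) = 32896 pairs i < j, with X_I the indicator of one inversion.
There are 32896 indicators.
For each fixed pair i < j, the values π(i) and π(j) are two distinct elements of {1, …, 257} in uniformly random order; by symmetry P[π(i) > π(j)] = 1/2.
By linearity: E[X] = 32896 · (1/2) = C(257, 2) · (1/2) = 32896/2 = 16448 ≈ 16448.00000.

E[X] = 16448 = 16448.00000.


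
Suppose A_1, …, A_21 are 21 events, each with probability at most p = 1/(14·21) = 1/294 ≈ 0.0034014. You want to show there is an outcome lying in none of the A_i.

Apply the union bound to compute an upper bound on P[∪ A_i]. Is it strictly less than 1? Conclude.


Union bound: P[∪_{i=1}^{21} A_i] ≤ Σ_i P[A_i] ≤ 21·p = 21·(1/294) = 1/14.
Numerically: 1/14 ≈ 0.0714286.
Is 1/14 < 1? YES.
Since P[∪ A_i] ≤ 1/14 < 1, the complement has P[∩ A_i^c] ≥ 1 − 1/14 = 13/14 > 0, so some outcome avoids every A_i.

21·p = 1/14 ≈ 0.0714286; existence CERTIFIED by the union bound.


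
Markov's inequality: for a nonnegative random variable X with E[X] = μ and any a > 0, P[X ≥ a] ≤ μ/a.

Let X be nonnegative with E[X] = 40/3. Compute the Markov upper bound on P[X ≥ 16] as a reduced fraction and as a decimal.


μ = E[X] = 40/3, a = 16.
Markov: P[X ≥ 16] ≤ μ/a = (40/3)/16 = 5/6.
Numerically: ≈ 0.833333.
(Since a = 16 > μ = 13.333333, the bound 5/6 is < 1 and informative.)

P[X ≥ 16] ≤ 5/6 ≈ 0.833333.


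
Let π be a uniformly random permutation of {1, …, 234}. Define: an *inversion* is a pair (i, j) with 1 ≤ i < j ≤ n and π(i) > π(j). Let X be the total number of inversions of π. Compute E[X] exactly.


Write X = Σ X_I over the C(234, 2) = 27261 pairs i < j, with X_I the indicator of one inversion.
There are 27261 indicators.
For each fixed pair i < j, the values π(i) and π(j) are two distinct elements of {1, …, 234} in uniformly random order; by symmetry P[π(i) > π(j)] = 1/2.
By linearity: E[X] = 27261 · (1/2) = C(234, 2) · (1/2) = 27261/2 = 27261/2 ≈ 13630.500.

E[X] = 27261/2 = 13630.500.


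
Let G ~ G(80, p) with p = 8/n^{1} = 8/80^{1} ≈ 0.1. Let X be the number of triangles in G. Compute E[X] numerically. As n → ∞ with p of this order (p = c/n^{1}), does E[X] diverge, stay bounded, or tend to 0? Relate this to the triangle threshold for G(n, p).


Number of potential triangles: C(80, 3) = 82160.
Each occurs with probability p³ ≈ (0.1)³ ≈ 1.000000e-03.
By linearity: E[X] = C(80, 3)·p³ ≈ 82160 · 1.000000e-03 ≈ 82.1600.
Here α = 1, so p = 8/n is exactly at the triangle threshold p ~ 1/n. Asymptotically E[X] → c³/6 = 8³/6 = 256/3 ≈ 85.3333, a bounded constant. In this regime the triangle count is asymptotically Poisson(c³/6).

E[X] ≈ 82.1600; in regime p = Θ(1/n^{1}) E[X] stays bounded (at the triangle threshold p ~ 1/n).


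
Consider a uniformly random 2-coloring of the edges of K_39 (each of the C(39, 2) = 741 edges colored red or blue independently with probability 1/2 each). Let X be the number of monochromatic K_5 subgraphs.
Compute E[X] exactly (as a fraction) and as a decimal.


Let X = Σ_S X_S over the C(39, 5) = 575757 subsets S of size 5, where X_S = 1 if the K_5 on S is monochromatic.
For a fixed S, the K_5 on S has C(5, 2) = 10 edges. P[all 10 edges red] = (1/2)^10, and likewise for blue, so P[monochromatic] = 2·(1/2)^10 = 2^{1 − 10} = 1/512.
By linearity: E[X] = C(39, 5) · 2^{1 − 10} = 575757 · 1/512 = 575757/512.
Numerically: E[X] ≈ 1124.525.

E[X] = C(39,5)·2^(1−C(5,2)) = 575757/512 ≈ 1124.525.


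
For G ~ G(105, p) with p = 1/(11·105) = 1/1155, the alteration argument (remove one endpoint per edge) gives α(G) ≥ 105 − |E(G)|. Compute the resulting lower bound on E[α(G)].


E[|E(G)|] = C(105, 2)·p = 5460 · (1/1155) = 52/11.
E[α(G)] ≥ n − E[|E(G)|] = 105 − 52/11 = 1103/11.
Numerically: ≈ 100.272727.
(This is only a lower bound; the true E[α(G)] may be larger.)

E[α(G)] ≥ 1103/11 ≈ 100.272727.


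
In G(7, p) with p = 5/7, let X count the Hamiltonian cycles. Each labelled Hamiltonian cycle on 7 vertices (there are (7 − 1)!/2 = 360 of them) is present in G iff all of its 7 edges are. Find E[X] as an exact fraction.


K_7 has (7 − 1)!/2 = 360 labelled Hamiltonian cycles.
For each such Hamiltonian cycle H, let X_H = 1 if all 7 edges of H are present in G. Then P[X_H = 1] = p^{7} = (5/7)^{7} = 78125/823543.
By linearity: E[X] = Σ_H E[X_H] = 360 · p^{7} = 360 · 78125/823543 = 28125000/823543.
Numerically: E[X] ≈ 34.1512.

E[X] = 360 · (5/7)^{7} = 28125000/823543 ≈ 34.1512.


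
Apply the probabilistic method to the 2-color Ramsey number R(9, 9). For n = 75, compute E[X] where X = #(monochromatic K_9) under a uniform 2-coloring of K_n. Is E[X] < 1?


E[X] = C(75, 9) · 2^{1 − 36} = 125595622175 · 2^{−35} = 125595622175/34359738368.
As a reduced fraction: E[X] = 125595622175/34359738368 ≈ 3.655.
Is E[X] < 1? NO.
Since E[X] ≥ 1, the first-moment bound is inconclusive at n = 75; it does NOT by itself certify R(9, 9) > 75.

E[X] = 125595622175/34359738368 ≈ 3.655; E[X] ≥ 1; first-moment method inconclusive here.


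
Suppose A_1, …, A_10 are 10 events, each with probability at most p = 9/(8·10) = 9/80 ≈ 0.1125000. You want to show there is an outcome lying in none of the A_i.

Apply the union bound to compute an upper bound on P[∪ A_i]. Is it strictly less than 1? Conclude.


Union bound: P[∪_{i=1}^{10} A_i] ≤ Σ_i P[A_i] ≤ 10·p = 10·(9/80) = 9/8.
Numerically: 9/8 ≈ 1.1250000.
Is 9/8 < 1? NO.
Since the bound 9/8 is ≥ 1, the union bound is uninformative here; it does NOT by itself certify existence.

10·p = 9/8 ≈ 1.1250000; existence NOT certified by the union bound.


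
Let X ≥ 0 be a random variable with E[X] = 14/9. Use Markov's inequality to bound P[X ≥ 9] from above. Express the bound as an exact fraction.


μ = E[X] = 14/9, a = 9.
Markov: P[X ≥ 9] ≤ μ/a = (14/9)/9 = 14/81.
Numerically: ≈ 0.1728.
(Since a = 9 > μ = 1.5556, the bound 14/81 is < 1 and informative.)

P[X ≥ 9] ≤ 14/81 ≈ 0.1728.


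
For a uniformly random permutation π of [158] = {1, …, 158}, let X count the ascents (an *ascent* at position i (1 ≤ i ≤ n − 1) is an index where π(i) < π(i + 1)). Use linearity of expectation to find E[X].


Write X = Σ X_I over i = 1, …, 157, with X_I the indicator of one ascent.
There are 157 indicators.
For each fixed i, the pair (π(i), π(i+1)) is a uniformly random ordered pair of distinct values from {1, …, 158}; by symmetry P[π(i) < π(i+1)] = 1/2.
By linearity: E[X] = 157 · (1/2) = (158 − 1) · (1/2) = 157/2 ≈ 78.500.

E[X] = 157/2 = 78.500.


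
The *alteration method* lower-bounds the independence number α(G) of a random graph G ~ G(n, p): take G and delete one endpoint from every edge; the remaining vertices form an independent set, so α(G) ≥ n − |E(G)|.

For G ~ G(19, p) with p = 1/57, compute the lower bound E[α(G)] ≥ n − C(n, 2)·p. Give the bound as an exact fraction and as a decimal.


E[|E(G)|] = C(19, 2)·p = 171 · (1/57) = 3.
E[α(G)] ≥ n − E[|E(G)|] = 19 − 3 = 16.
Numerically: ≈ 16.000000.
(This is only a lower bound; the true E[α(G)] may be larger.)

E[α(G)] ≥ 16 ≈ 16.000000.


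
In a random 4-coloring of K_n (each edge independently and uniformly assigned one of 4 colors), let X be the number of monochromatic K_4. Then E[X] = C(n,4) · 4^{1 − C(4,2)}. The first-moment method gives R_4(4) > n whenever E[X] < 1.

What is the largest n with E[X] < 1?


We need C(n, 4) · 4^{1 − 6} < 1, i.e. C(n, 4) < 4^{6 − 1} = 1024.
Check values of n near the boundary:
  n = 10: C(10, 4) = 210; 210 < 1024? YES
  n = 11: C(11, 4) = 330; 330 < 1024? YES
  n = 12: C(12, 4) = 495; 495 < 1024? YES
  n = 13: C(13, 4) = 715; 715 < 1024? YES
  n = 14: C(14, 4) = 1001; 1001 < 1024? YES
  n = 15: C(15, 4) = 1365; 1365 < 1024? NO
  n = 16: C(16, 4) = 1820; 1820 < 1024? NO
  n = 17: C(17, 4) = 2380; 2380 < 1024? NO
The largest n with C(n, 4) < 1024 is n = 14 (where E[X] = 1001/1024 ≈ 0.977539). Hence R_4(4) > 14, i.e. R_4(4) ≥ 15.

Largest n = 14; hence R_4(4) > 14.


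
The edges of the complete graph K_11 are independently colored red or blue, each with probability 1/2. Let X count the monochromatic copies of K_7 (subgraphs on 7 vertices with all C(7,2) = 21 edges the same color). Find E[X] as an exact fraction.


Let X = Σ_S X_S over the C(11, 7) = 330 subsets S of size 7, where X_S = 1 if the K_7 on S is monochromatic.
For a fixed S, the K_7 on S has C(7, 2) = 21 edges. P[all 21 edges red] = (1/2)^21, and likewise for blue, so P[monochromatic] = 2·(1/2)^21 = 2^{1 − 21} = 1/1048576.
By linearity: E[X] = C(11, 7) · 2^{1 − 21} = 330 · 1/1048576 = 165/524288.
Numerically: E[X] ≈ 0.000315.

E[X] = C(11,7)·2^(1−C(7,2)) = 165/524288 ≈ 0.000315.


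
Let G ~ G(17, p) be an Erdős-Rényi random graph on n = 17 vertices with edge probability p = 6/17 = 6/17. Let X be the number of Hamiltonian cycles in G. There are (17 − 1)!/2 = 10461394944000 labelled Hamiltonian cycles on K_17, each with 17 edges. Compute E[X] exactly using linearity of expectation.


K_17 has (17 − 1)!/2 = 10461394944000 labelled Hamiltonian cycles.
For each such Hamiltonian cycle H, let X_H = 1 if all 17 edges of H are present in G. Then P[X_H = 1] = p^{17} = (6/17)^{17} = 16926659444736/827240261886336764177.
Summing the indicators: E[X] = Σ_H E[X_H] = 10461394944000 · p^{17} = 10461394944000 · 16926659444736/827240261886336764177 = 177076469533971037814784000/827240261886336764177.
Numerically: E[X] ≈ 214057.

E[X] = 10461394944000 · (6/17)^{17} = 177076469533971037814784000/827240261886336764177 ≈ 214057.


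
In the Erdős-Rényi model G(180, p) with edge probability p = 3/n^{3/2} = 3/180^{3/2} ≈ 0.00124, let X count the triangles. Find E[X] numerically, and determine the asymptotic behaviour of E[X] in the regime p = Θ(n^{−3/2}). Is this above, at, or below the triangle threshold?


Number of potential triangles: C(180, 3) = 955860.
Each occurs with probability p³ ≈ (0.00124)³ ≈ 1.91707e-09.
By linearity: E[X] = C(180, 3)·p³ ≈ 955860 · 1.91707e-09 ≈ 0.002.
Since α = 3/2 > 1, p = c/n^{3/2} = o(1/n) is below the triangle threshold p ~ 1/n. Asymptotically E[X] ~ (c³/6)·n^{3(1−α)} = (3³/6)·n^{-1.5} → 0, so by Markov's inequality G has no triangles w.h.p.

E[X] ≈ 0.002; in regime p = Θ(1/n^{3/2}) E[X] tends to 0 (below the triangle threshold p ~ 1/n).


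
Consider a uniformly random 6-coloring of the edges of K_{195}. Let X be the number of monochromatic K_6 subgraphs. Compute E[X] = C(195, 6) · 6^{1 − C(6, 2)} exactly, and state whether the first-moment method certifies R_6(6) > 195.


E[X] = C(195, 6) · 6^{1 − 15} = 70656049360 · 6^{−14} = 70656049360/78364164096.
As a reduced fraction: E[X] = 4416003085/4897760256 ≈ 0.902.
Is E[X] < 1? YES.
Since E[X] < 1, there exists a 6-coloring of K_{195} with no monochromatic K_6; hence R_6(6) > 195.

E[X] = 4416003085/4897760256 ≈ 0.902; E[X] < 1, so R_6(6) > 195.


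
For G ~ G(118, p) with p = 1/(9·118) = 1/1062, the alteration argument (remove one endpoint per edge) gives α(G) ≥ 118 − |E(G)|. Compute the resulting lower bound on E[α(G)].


E[|E(G)|] = C(118, 2)·p = 6903 · (1/1062) = 13/2.
E[α(G)] ≥ n − E[|E(G)|] = 118 − 13/2 = 223/2.
Numerically: ≈ 111.500.
(This is only a lower bound; the true E[α(G)] may be larger.)

E[α(G)] ≥ 223/2 ≈ 111.500.


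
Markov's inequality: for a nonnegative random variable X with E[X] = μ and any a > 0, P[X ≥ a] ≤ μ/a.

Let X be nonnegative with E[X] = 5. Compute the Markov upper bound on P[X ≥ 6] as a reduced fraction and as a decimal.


μ = E[X] = 5, a = 6.
Markov: P[X ≥ 6] ≤ μ/a = (5)/6 = 5/6.
Numerically: ≈ 0.8333.
(Since a = 6 > μ = 5.0000, the bound 5/6 is < 1 and informative.)

P[X ≥ 6] ≤ 5/6 ≈ 0.8333.


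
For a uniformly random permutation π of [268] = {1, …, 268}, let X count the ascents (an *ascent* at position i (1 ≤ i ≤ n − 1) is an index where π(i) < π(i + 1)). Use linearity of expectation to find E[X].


Write X = Σ X_I over i = 1, …, 267, with X_I the indicator of one ascent.
There are 267 indicators.
For each fixed i, the pair (π(i), π(i+1)) is a uniformly random ordered pair of distinct values from {1, …, 268}; by symmetry P[π(i) < π(i+1)] = 1/2.
By linearity: E[X] = 267 · (1/2) = (268 − 1) · (1/2) = 267/2 ≈ 133.50000.

E[X] = 267/2 = 133.50000.


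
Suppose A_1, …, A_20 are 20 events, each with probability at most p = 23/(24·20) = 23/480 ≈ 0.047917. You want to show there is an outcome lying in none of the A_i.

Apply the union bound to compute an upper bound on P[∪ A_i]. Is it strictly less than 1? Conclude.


Union bound: P[∪_{i=1}^{20} A_i] ≤ Σ_i P[A_i] ≤ 20·p = 20·(23/480) = 23/24.
Numerically: 23/24 ≈ 0.958333.
Is 23/24 < 1? YES.
Since P[∪ A_i] ≤ 23/24 < 1, the complement has P[∩ A_i^c] ≥ 1 − 23/24 = 1/24 > 0, so some outcome avoids every A_i.

20·p = 23/24 ≈ 0.958333; existence CERTIFIED by the union bound.


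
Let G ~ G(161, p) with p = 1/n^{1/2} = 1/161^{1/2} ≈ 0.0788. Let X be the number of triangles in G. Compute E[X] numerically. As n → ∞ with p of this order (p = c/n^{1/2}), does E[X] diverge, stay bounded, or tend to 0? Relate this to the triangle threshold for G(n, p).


Number of potential triangles: C(161, 3) = 682640.
Each occurs with probability p³ ≈ (0.0788)³ ≈ 4.89510e-04.
By linearity: E[X] = C(161, 3)·p³ ≈ 682640 · 4.89510e-04 ≈ 334.159.
Since α = 1/2 < 1, p = c/n^{1/2} ≫ 1/n is above the triangle threshold p ~ 1/n. Asymptotically E[X] ~ (c³/6)·n^{3(1−α)} = (1³/6)·n^{1.5} → ∞; triangles are abundant w.h.p.

E[X] ≈ 334.159; in regime p = Θ(1/n^{1/2}) E[X] diverges (above the triangle threshold p ~ 1/n).


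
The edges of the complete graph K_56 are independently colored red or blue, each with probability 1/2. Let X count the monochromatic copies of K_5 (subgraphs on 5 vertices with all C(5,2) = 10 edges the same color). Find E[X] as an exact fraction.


Let X = Σ_S X_S over the C(56, 5) = 3819816 subsets S of size 5, where X_S = 1 if the K_5 on S is monochromatic.
For a fixed S, the K_5 on S has C(5, 2) = 10 edges. P[all 10 edges red] = (1/2)^10, and likewise for blue, so P[monochromatic] = 2·(1/2)^10 = 2^{1 − 10} = 1/512.
By linearity: E[X] = C(56, 5) · 2^{1 − 10} = 3819816 · 1/512 = 477477/64.
Numerically: E[X] ≈ 7460.578.

E[X] = C(56,5)·2^(1−C(5,2)) = 477477/64 ≈ 7460.578.


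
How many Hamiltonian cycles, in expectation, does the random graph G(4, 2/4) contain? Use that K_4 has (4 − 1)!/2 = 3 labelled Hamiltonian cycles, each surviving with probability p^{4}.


K_4 has (4 − 1)!/2 = 3 labelled Hamiltonian cycles.
For each such Hamiltonian cycle H, let X_H = 1 if all 4 edges of H are present in G. Then P[X_H = 1] = p^{4} = (1/2)^{4} = 1/16.
By linearity of expectation: E[X] = Σ_H E[X_H] = 3 · p^{4} = 3 · 1/16 = 3/16.
Numerically: E[X] ≈ 0.188.

E[X] = 3 · (1/2)^{4} = 3/16 ≈ 0.188.


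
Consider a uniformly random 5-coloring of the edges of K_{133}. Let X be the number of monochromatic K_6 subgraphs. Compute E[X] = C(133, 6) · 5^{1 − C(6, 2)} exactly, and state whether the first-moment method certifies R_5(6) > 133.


E[X] = C(133, 6) · 5^{1 − 15} = 6856577728 · 5^{−14} = 6856577728/6103515625.
As a reduced fraction: E[X] = 6856577728/6103515625 ≈ 1.1233817.
Is E[X] < 1? NO.
Since E[X] ≥ 1, the first-moment bound is inconclusive at n = 133; it does NOT by itself certify R_5(6) > 133.

E[X] = 6856577728/6103515625 ≈ 1.1233817; E[X] ≥ 1; first-moment method inconclusive here.


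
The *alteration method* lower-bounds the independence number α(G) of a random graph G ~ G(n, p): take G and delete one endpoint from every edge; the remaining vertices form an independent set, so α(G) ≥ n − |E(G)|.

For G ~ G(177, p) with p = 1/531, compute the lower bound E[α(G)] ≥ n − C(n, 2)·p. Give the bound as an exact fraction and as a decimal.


E[|E(G)|] = C(177, 2)·p = 15576 · (1/531) = 88/3.
E[α(G)] ≥ n − E[|E(G)|] = 177 − 88/3 = 443/3.
Numerically: ≈ 147.667.
(This is only a lower bound; the true E[α(G)] may be larger.)

E[α(G)] ≥ 443/3 ≈ 147.667.


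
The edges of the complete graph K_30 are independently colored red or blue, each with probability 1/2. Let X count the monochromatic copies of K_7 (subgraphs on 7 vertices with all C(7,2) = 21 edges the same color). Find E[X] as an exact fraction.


Let X = Σ_S X_S over the C(30, 7) = 2035800 subsets S of size 7, where X_S = 1 if the K_7 on S is monochromatic.
For a fixed S, the K_7 on S has C(7, 2) = 21 edges. P[all 21 edges red] = (1/2)^21, and likewise for blue, so P[monochromatic] = 2·(1/2)^21 = 2^{1 − 21} = 1/1048576.
By linearity of expectation: E[X] = C(30, 7) · 2^{1 − 21} = 2035800 · 1/1048576 = 254475/131072.
Numerically: E[X] ≈ 1.941.

E[X] = C(30,7)·2^(1−C(7,2)) = 254475/131072 ≈ 1.941.


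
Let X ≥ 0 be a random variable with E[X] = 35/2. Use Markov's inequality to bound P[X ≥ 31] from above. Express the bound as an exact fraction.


μ = E[X] = 35/2, a = 31.
Markov: P[X ≥ 31] ≤ μ/a = (35/2)/31 = 35/62.
Numerically: ≈ 0.56452.
(Since a = 31 > μ = 17.50000, the bound 35/62 is < 1 and informative.)

P[X ≥ 31] ≤ 35/62 ≈ 0.56452.


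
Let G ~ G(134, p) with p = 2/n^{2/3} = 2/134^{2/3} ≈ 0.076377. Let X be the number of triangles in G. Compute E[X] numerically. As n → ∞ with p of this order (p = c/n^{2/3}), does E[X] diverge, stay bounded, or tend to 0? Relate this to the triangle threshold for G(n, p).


Number of potential triangles: C(134, 3) = 392084.
Each occurs with probability p³ ≈ (0.076377)³ ≈ 4.4553353e-04.
By linearity: E[X] = C(134, 3)·p³ ≈ 392084 · 4.4553353e-04 ≈ 174.68657.
Since α = 2/3 < 1, p = c/n^{2/3} ≫ 1/n is above the triangle threshold p ~ 1/n. Asymptotically E[X] ~ (c³/6)·n^{3(1−α)} = (2³/6)·n^{1} → ∞; triangles are abundant w.h.p.

E[X] ≈ 174.68657; in regime p = Θ(1/n^{2/3}) E[X] diverges (above the triangle threshold p ~ 1/n).
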